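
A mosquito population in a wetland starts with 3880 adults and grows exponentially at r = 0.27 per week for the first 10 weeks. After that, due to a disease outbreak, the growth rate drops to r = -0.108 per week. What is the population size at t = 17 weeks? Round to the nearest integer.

Phase 1: N(10) = 3880·e^(0.27×10) = 3880·e^2.7 = 57733.4.
Phase 2 runs for 17 − 10 = 7 weeks at r = -0.108.
N(17) = 57733.4·e^(-0.108×7) = 57733.4·e^-0.756 = 27108.2.

27108 adults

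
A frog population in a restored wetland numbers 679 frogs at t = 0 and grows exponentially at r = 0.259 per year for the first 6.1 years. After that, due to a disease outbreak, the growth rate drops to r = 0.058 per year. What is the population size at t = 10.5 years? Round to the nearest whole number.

Phase 1: N(6.1) = 679·e^(0.259×6.1) = 679·e^1.58 = 3296.19.
Phase 2 runs for 10.5 − 6.1 = 4.4 years at r = 0.058.
N(10.5) = 3296.19·e^(0.058×4.4) = 3296.19·e^0.2552 = 4254.45.

4254 frogs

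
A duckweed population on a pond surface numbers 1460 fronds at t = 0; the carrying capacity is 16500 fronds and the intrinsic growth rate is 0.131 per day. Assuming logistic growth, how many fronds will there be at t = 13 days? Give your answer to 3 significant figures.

A = (K − N₀)/N₀ = (16500 − 1460)/1460 = 10.301.
N(t) = K/(1 + A·e^(−rt)) = 16500/(1 + 10.301×e^(−0.131×13)).
e^(−1.703) = 0.18214; denominator = 1 + 10.301×0.18214 = 2.8763.
N = 16500/2.8763 = 5736.63.

5740 fronds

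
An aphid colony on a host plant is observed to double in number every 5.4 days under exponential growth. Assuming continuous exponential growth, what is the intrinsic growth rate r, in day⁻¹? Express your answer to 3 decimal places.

0.128 per day

r = ln(2)/t_d = 0.6931/5.4 = 0.12836.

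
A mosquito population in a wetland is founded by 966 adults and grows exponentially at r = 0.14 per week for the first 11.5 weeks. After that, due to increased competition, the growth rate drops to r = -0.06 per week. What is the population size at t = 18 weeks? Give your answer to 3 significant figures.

3270 adults

Phase 1: N(11.5) = 966·e^(0.14×11.5) = 966·e^1.61 = 4832.72.
Phase 2 runs for 18 − 11.5 = 6.5 weeks at r = -0.06.
N(18) = 4832.72·e^(-0.06×6.5) = 4832.72·e^-0.39 = 3272.02.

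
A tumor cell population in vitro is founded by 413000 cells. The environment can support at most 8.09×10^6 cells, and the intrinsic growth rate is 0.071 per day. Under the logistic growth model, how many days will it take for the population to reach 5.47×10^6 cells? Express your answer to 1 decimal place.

A = (K − N₀)/N₀ = (8.09×10^6 − 413000)/413000 = 18.588.
Solve 8.09×10^6/(1 + 18.588·e^(−0.071t)) = 5.47×10^6: 1 + 18.588·e^(−0.071t) = 1.479, so e^(−0.071t) = 0.0257675.
−0.071·t = ln(0.0257675) = -3.6586, so t = 3.6586/0.071 = 51.53.

51.5 days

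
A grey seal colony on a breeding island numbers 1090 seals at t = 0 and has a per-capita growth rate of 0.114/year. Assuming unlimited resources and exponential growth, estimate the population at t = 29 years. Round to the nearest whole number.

29731 seals

N(t) = N₀·e^(rt) = 1090 × e^(0.114×29) = 1090 × e^3.306.
e^3.306 ≈ 27.276, so N ≈ 1090 × 27.276 = 29730.6.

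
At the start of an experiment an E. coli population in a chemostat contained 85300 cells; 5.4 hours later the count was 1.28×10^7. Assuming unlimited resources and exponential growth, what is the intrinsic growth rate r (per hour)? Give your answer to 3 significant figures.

From N(t) = N₀·e^(rt): e^(r·5.4) = 1.28×10^7/85300 = 150.06.
r·5.4 = ln(150.06) = 5.011, so r = 5.011/5.4 = 0.92797.

0.928 per hour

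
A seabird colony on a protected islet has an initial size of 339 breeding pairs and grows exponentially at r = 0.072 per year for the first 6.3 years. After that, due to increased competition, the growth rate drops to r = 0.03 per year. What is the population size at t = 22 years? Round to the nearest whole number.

Phase 1: N(6.3) = 339·e^(0.072×6.3) = 339·e^0.4536 = 533.575.
Phase 2 runs for 22 − 6.3 = 15.7 years at r = 0.03.
N(22) = 533.575·e^(0.03×15.7) = 533.575·e^0.471 = 854.571.

855 breeding pairs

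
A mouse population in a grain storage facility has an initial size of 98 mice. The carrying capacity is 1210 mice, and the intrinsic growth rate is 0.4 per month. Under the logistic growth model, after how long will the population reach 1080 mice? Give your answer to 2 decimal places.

A = (K − N₀)/N₀ = (1210 − 98)/98 = 11.347.
Solve 1210/(1 + 11.347·e^(−0.4t)) = 1080: 1 + 11.347·e^(−0.4t) = 1.1204, so e^(−0.4t) = 0.0106082.
−0.4·t = ln(0.0106082) = -4.5461, so t = 4.5461/0.4 = 11.365.

11.37 months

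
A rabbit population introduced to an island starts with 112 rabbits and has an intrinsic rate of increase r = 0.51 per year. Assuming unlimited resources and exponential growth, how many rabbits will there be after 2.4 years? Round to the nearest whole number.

381 rabbits

N(t) = N₀·e^(rt) = 112 × e^(0.51×2.4) = 112 × e^1.224.
e^1.224 ≈ 3.4008, so N ≈ 112 × 3.4008 = 380.886.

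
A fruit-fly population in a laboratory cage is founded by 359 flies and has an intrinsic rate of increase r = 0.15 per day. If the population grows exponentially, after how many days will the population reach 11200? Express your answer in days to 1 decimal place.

Set N₀·e^(rt) = 11200: e^(0.15·t) = 11200/359 = 31.198.
0.15·t = ln(31.198) = 3.4403, so t = 3.4403/0.15 = 22.936.

22.9 days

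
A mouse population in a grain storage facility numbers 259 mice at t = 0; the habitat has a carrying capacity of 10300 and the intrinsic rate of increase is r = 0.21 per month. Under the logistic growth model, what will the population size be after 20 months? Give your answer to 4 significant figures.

6513 mice

A = (K − N₀)/N₀ = (10300 − 259)/259 = 38.768.
N(t) = K/(1 + A·e^(−rt)) = 10300/(1 + 38.768×e^(−0.21×20)).
e^(−4.2) = 0.014996; denominator = 1 + 38.768×0.014996 = 1.5814.
N = 10300/1.5814 = 6513.41.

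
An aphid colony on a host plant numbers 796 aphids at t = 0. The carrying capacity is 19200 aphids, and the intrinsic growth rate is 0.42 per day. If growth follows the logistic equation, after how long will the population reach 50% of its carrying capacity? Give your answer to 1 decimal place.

7.5 days

A = (K − N₀)/N₀ = (19200 − 796)/796 = 23.121.
Solve 19200/(1 + 23.121·e^(−0.42t)) = 9600: 1 + 23.121·e^(−0.42t) = 2, so e^(−0.42t) = 0.0432515.
−0.42·t = ln(0.0432515) = -3.1407, so t = 3.1407/0.42 = 7.4779.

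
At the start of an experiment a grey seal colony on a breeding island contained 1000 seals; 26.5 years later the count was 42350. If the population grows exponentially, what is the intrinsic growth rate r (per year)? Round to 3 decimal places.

0.141 per year

From N(t) = N₀·e^(rt): e^(r·26.5) = 42350/1000 = 42.35.
r·26.5 = ln(42.35) = 3.746, so r = 3.746/26.5 = 0.14136.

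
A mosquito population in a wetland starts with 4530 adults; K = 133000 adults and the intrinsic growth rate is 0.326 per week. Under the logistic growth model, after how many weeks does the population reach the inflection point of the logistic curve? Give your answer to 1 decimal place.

Logistic growth is fastest at N = K/2 = 66500.
A = (K − N₀)/N₀ = 28.36. Set K/(1 + A·e^(−rt)) = K/2 → A·e^(−rt) = 1.
e^(−0.326t) = 1/28.36 = 0.0352612, so t = ln(28.36)/0.326 = 3.345/0.326 = 10.261.

10.3 weeks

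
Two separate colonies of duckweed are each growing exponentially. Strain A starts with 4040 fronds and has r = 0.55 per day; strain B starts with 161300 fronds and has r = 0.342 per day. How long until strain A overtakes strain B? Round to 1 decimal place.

17.7 days

Set 4040·e^(0.55t) = 161300·e^(0.342t).
e^((0.55 − 0.342)t) = 161300/4040 → e^(0.208·t) = 39.926.
0.208·t = ln(39.926) = 3.687, so t = 3.687/0.208 = 17.726.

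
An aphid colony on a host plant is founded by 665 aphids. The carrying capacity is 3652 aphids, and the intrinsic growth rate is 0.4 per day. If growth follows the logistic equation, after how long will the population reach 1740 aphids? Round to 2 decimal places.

3.52 days

A = (K − N₀)/N₀ = (3652 − 665)/665 = 4.4917.
Solve 3652/(1 + 4.4917·e^(−0.4t)) = 1740: 1 + 4.4917·e^(−0.4t) = 2.0989, so e^(−0.4t) = 0.244639.
−0.4·t = ln(0.244639) = -1.408, so t = 1.408/0.4 = 3.5199.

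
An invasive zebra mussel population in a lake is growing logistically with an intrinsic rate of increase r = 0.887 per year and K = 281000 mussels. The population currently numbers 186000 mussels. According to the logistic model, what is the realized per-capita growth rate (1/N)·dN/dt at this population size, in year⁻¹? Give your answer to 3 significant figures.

0.300 per year

(1/N)·dN/dt = r(1 − N/K) = 0.887 × (1 − 186000/281000).
= 0.887 × 0.33808 = 0.29988.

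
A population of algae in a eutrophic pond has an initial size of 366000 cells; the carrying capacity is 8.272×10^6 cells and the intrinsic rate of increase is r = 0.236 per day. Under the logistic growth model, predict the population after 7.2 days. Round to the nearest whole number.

A = (K − N₀)/N₀ = (8.272×10^6 − 366000)/366000 = 21.601.
N(t) = K/(1 + A·e^(−rt)) = 8.272×10^6/(1 + 21.601×e^(−0.236×7.2)).
e^(−1.699) = 0.18283; denominator = 1 + 21.601×0.18283 = 4.9493.
N = 8.272×10^6/4.9493 = 1.67134×10^6.

1671340 cells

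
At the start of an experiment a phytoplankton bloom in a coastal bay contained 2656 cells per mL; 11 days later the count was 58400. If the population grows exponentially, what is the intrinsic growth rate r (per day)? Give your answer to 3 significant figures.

From N(t) = N₀·e^(rt): e^(r·11) = 58400/2656 = 21.988.
r·11 = ln(21.988) = 3.0905, so r = 3.0905/11 = 0.28095.

0.281 per day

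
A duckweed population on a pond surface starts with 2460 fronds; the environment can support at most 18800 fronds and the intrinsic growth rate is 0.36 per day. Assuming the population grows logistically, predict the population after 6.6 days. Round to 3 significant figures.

A = (K − N₀)/N₀ = (18800 − 2460)/2460 = 6.6423.
N(t) = K/(1 + A·e^(−rt)) = 18800/(1 + 6.6423×e^(−0.36×6.6)).
e^(−2.376) = 0.092922; denominator = 1 + 6.6423×0.092922 = 1.6172.
N = 18800/1.6172 = 11625.

11600 fronds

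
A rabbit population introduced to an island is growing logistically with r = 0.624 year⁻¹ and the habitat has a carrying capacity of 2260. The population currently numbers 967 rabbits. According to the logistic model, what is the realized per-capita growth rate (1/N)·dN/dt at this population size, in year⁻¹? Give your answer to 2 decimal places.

(1/N)·dN/dt = r(1 − N/K) = 0.624 × (1 − 967/2260).
= 0.624 × 0.57212 = 0.35701.

0.36 per year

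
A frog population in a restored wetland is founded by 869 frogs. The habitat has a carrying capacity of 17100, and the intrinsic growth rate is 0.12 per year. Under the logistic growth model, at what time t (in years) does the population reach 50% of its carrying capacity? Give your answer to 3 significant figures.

24.4 years

A = (K − N₀)/N₀ = (17100 − 869)/869 = 18.678.
Solve 17100/(1 + 18.678·e^(−0.12t)) = 8550: 1 + 18.678·e^(−0.12t) = 2, so e^(−0.12t) = 0.0535395.
−0.12·t = ln(0.0535395) = -2.9273, so t = 2.9273/0.12 = 24.394.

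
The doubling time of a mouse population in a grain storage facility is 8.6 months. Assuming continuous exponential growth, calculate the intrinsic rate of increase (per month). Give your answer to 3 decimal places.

r = ln(2)/t_d = 0.6931/8.6 = 0.080599.

0.081 per month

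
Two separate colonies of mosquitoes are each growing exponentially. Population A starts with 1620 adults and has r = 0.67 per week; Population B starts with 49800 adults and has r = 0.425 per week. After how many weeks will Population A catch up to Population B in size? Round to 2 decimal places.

Set 1620·e^(0.67t) = 49800·e^(0.425t).
e^((0.67 − 0.425)t) = 49800/1620 → e^(0.245·t) = 30.741.
0.245·t = ln(30.741) = 3.4256, so t = 3.4256/0.245 = 13.982.

13.98 weeks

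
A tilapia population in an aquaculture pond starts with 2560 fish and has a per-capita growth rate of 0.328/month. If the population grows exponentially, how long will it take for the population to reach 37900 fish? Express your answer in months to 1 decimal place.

8.2 months

Set N₀·e^(rt) = 37900: e^(0.328·t) = 37900/2560 = 14.805.
0.328·t = ln(14.805) = 2.6949, so t = 2.6949/0.328 = 8.2163.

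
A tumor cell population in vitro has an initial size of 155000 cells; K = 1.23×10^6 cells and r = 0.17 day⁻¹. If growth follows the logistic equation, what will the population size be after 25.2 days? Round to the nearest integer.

1122650 cells

A = (K − N₀)/N₀ = (1.23×10^6 − 155000)/155000 = 6.9355.
N(t) = K/(1 + A·e^(−rt)) = 1.23×10^6/(1 + 6.9355×e^(−0.17×25.2)).
e^(−4.284) = 0.013787; denominator = 1 + 6.9355×0.013787 = 1.0956.
N = 1.23×10^6/1.0956 = 1.12265×10^6.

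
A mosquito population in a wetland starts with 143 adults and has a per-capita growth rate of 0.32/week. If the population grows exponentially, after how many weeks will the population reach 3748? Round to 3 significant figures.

10.2 weeks

Set N₀·e^(rt) = 3748: e^(0.32·t) = 3748/143 = 26.21.
0.32·t = ln(26.21) = 3.2661, so t = 3.2661/0.32 = 10.207.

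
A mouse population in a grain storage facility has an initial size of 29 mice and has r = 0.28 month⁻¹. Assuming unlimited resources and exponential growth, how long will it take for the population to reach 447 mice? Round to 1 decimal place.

9.8 months

Set N₀·e^(rt) = 447: e^(0.28·t) = 447/29 = 15.414.
0.28·t = ln(15.414) = 2.7353, so t = 2.7353/0.28 = 9.7688.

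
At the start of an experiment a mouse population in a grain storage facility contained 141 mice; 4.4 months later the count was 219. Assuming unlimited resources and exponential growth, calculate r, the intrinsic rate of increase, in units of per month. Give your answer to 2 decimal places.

From N(t) = N₀·e^(rt): e^(r·4.4) = 219/141 = 1.5532.
r·4.4 = ln(1.5532) = 0.44031, so r = 0.44031/4.4 = 0.10007.

0.10 per month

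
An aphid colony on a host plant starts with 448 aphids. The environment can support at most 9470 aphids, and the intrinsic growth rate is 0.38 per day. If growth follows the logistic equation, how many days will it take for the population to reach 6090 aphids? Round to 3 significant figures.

A = (K − N₀)/N₀ = (9470 − 448)/448 = 20.138.
Solve 9470/(1 + 20.138·e^(−0.38t)) = 6090: 1 + 20.138·e^(−0.38t) = 1.555, so e^(−0.38t) = 0.0275597.
−0.38·t = ln(0.0275597) = -3.5914, so t = 3.5914/0.38 = 9.4511.

9.45 days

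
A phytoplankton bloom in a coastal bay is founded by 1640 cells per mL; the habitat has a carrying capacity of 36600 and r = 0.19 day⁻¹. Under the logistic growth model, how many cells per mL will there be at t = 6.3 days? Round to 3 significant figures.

4920 cells per mL

A = (K − N₀)/N₀ = (36600 − 1640)/1640 = 21.317.
N(t) = K/(1 + A·e^(−rt)) = 36600/(1 + 21.317×e^(−0.19×6.3)).
e^(−1.197) = 0.3021; denominator = 1 + 21.317×0.3021 = 7.4399.
N = 36600/7.4399 = 4919.44.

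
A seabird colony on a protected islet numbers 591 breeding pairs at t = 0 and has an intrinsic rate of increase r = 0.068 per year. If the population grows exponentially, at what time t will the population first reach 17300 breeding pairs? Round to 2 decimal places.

49.66 years

Set N₀·e^(rt) = 17300: e^(0.068·t) = 17300/591 = 29.272.
0.068·t = ln(29.272) = 3.3766, so t = 3.3766/0.068 = 49.657.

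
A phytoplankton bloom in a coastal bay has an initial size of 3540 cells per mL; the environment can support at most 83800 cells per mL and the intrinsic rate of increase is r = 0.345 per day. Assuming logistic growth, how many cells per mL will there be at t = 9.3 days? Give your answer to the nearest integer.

A = (K − N₀)/N₀ = (83800 − 3540)/3540 = 22.672.
N(t) = K/(1 + A·e^(−rt)) = 83800/(1 + 22.672×e^(−0.345×9.3)).
e^(−3.208) = 0.040417; denominator = 1 + 22.672×0.040417 = 1.9164.
N = 83800/1.9164 = 43728.9.

43729 cells per mL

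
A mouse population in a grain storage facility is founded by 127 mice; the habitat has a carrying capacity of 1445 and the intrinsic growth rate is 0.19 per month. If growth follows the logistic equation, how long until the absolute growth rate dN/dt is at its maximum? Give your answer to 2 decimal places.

Logistic growth is fastest at N = K/2 = 722.5.
A = (K − N₀)/N₀ = 10.378. Set K/(1 + A·e^(−rt)) = K/2 → A·e^(−rt) = 1.
e^(−0.19t) = 1/10.378 = 0.0963581, so t = ln(10.378)/0.19 = 2.3397/0.19 = 12.314.

12.31 months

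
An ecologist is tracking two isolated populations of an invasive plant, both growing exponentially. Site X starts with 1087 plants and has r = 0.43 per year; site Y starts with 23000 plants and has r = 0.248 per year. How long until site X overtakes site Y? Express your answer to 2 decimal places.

Set 1087·e^(0.43t) = 23000·e^(0.248t).
e^((0.43 − 0.248)t) = 23000/1087 → e^(0.182·t) = 21.159.
0.182·t = ln(21.159) = 3.0521, so t = 3.0521/0.182 = 16.77.

16.77 years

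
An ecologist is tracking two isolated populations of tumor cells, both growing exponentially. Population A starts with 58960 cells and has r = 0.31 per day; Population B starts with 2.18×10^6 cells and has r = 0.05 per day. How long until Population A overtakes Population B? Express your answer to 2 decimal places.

13.89 days

Set 58960·e^(0.31t) = 2.18×10^6·e^(0.05t).
e^((0.31 − 0.05)t) = 2.18×10^6/58960 → e^(0.26·t) = 36.974.
0.26·t = ln(36.974) = 3.6102, so t = 3.6102/0.26 = 13.885.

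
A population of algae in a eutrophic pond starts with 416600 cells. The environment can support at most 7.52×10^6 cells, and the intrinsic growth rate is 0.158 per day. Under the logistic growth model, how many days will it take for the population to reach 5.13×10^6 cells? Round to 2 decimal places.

22.78 days

A = (K − N₀)/N₀ = (7.52×10^6 − 416600)/416600 = 17.051.
Solve 7.52×10^6/(1 + 17.051·e^(−0.158t)) = 5.13×10^6: 1 + 17.051·e^(−0.158t) = 1.4659, so e^(−0.158t) = 0.0273233.
−0.158·t = ln(0.0273233) = -3.6, so t = 3.6/0.158 = 22.785.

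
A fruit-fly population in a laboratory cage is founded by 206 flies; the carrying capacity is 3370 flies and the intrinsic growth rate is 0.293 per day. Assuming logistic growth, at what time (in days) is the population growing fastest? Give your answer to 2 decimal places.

Logistic growth is fastest at N = K/2 = 1685.
A = (K − N₀)/N₀ = 15.359. Set K/(1 + A·e^(−rt)) = K/2 → A·e^(−rt) = 1.
e^(−0.293t) = 1/15.359 = 0.0651075, so t = ln(15.359)/0.293 = 2.7317/0.293 = 9.3233.

9.32 days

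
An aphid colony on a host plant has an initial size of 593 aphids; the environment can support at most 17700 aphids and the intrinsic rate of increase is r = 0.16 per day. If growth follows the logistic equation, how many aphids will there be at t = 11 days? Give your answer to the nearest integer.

A = (K − N₀)/N₀ = (17700 − 593)/593 = 28.848.
N(t) = K/(1 + A·e^(−rt)) = 17700/(1 + 28.848×e^(−0.16×11)).
e^(−1.76) = 0.17204; denominator = 1 + 28.848×0.17204 = 5.9632.
N = 17700/5.9632 = 2968.21.

2968 aphids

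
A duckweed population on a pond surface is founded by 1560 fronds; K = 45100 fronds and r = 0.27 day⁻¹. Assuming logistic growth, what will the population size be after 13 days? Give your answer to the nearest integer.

24585 fronds

A = (K − N₀)/N₀ = (45100 − 1560)/1560 = 27.91.
N(t) = K/(1 + A·e^(−rt)) = 45100/(1 + 27.91×e^(−0.27×13)).
e^(−3.51) = 0.029897; denominator = 1 + 27.91×0.029897 = 1.8344.
N = 45100/1.8344 = 24585.3.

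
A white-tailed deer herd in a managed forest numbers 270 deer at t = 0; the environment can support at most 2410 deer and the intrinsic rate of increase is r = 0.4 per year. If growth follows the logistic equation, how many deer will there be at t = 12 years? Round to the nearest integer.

2262 deer

A = (K − N₀)/N₀ = (2410 − 270)/270 = 7.9259.
N(t) = K/(1 + A·e^(−rt)) = 2410/(1 + 7.9259×e^(−0.4×12)).
e^(−4.8) = 0.0082297; denominator = 1 + 7.9259×0.0082297 = 1.0652.
N = 2410/1.0652 = 2262.43.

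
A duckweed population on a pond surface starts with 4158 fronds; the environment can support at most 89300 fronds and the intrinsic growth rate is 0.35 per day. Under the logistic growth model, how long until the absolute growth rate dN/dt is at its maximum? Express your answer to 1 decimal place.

Logistic growth is fastest at N = K/2 = 44650.
A = (K − N₀)/N₀ = 20.477. Set K/(1 + A·e^(−rt)) = K/2 → A·e^(−rt) = 1.
e^(−0.35t) = 1/20.477 = 0.0488361, so t = ln(20.477)/0.35 = 3.0193/0.35 = 8.6265.

8.6 days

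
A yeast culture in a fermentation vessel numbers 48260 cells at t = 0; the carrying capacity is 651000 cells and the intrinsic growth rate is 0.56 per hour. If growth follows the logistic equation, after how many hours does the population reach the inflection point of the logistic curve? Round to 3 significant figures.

4.51 hours

Logistic growth is fastest at N = K/2 = 325500.
A = (K − N₀)/N₀ = 12.489. Set K/(1 + A·e^(−rt)) = K/2 → A·e^(−rt) = 1.
e^(−0.56t) = 1/12.489 = 0.0800677, so t = ln(12.489)/0.56 = 2.5249/0.56 = 4.5087.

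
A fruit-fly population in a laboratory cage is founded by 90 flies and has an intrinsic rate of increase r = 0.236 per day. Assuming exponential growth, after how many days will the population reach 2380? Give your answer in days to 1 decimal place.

Set N₀·e^(rt) = 2380: e^(0.236·t) = 2380/90 = 26.444.
0.236·t = ln(26.444) = 3.275, so t = 3.275/0.236 = 13.877.

13.9 days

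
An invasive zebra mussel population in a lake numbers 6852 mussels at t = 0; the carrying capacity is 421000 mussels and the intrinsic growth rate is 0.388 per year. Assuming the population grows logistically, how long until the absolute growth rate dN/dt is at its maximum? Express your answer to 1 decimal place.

Logistic growth is fastest at N = K/2 = 210500.
A = (K − N₀)/N₀ = 60.442. Set K/(1 + A·e^(−rt)) = K/2 → A·e^(−rt) = 1.
e^(−0.388t) = 1/60.442 = 0.0165448, so t = ln(60.442)/0.388 = 4.1017/0.388 = 10.571.

10.6 years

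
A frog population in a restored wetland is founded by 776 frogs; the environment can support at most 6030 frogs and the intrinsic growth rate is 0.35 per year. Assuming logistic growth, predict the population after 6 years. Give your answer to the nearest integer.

A = (K − N₀)/N₀ = (6030 − 776)/776 = 6.7706.
N(t) = K/(1 + A·e^(−rt)) = 6030/(1 + 6.7706×e^(−0.35×6)).
e^(−2.1) = 0.12246; denominator = 1 + 6.7706×0.12246 = 1.8291.
N = 6030/1.8291 = 3296.69.

3297 frogs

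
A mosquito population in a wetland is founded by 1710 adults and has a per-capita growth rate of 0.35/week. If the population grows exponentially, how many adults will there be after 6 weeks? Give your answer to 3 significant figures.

14000 adults

N(t) = N₀·e^(rt) = 1710 × e^(0.35×6) = 1710 × e^2.1.
e^2.1 ≈ 8.1662, so N ≈ 1710 × 8.1662 = 13964.2.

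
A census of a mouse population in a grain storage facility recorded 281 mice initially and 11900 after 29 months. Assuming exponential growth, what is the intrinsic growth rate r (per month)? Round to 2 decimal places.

0.13 per month

From N(t) = N₀·e^(rt): e^(r·29) = 11900/281 = 42.349.
r·29 = ln(42.349) = 3.7459, so r = 3.7459/29 = 0.12917.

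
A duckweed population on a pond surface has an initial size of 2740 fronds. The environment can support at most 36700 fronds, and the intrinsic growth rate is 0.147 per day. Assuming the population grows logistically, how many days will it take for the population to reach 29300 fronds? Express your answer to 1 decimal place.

A = (K − N₀)/N₀ = (36700 − 2740)/2740 = 12.394.
Solve 36700/(1 + 12.394·e^(−0.147t)) = 29300: 1 + 12.394·e^(−0.147t) = 1.2526, so e^(−0.147t) = 0.0203773.
−0.147·t = ln(0.0203773) = -3.8933, so t = 3.8933/0.147 = 26.485.

26.5 days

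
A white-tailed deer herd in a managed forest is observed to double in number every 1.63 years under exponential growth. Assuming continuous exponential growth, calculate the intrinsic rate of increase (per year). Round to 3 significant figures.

r = ln(2)/t_d = 0.6931/1.63 = 0.42524.

0.425 per year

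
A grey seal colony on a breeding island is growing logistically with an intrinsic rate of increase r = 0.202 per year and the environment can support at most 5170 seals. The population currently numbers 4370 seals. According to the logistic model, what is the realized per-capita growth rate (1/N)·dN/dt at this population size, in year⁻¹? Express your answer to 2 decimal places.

0.03 per year

(1/N)·dN/dt = r(1 − N/K) = 0.202 × (1 − 4370/5170).
= 0.202 × 0.15474 = 0.031257.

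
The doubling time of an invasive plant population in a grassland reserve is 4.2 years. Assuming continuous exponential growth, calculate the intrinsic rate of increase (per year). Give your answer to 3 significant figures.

0.165 per year

r = ln(2)/t_d = 0.6931/4.2 = 0.16504.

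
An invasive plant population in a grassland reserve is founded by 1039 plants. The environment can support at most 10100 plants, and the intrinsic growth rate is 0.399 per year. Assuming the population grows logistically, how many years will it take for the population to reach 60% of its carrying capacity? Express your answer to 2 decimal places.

6.44 years

A = (K − N₀)/N₀ = (10100 − 1039)/1039 = 8.7209.
Solve 10100/(1 + 8.7209·e^(−0.399t)) = 6060: 1 + 8.7209·e^(−0.399t) = 1.6667, so e^(−0.399t) = 0.0764448.
−0.399·t = ln(0.0764448) = -2.5712, so t = 2.5712/0.399 = 6.4441.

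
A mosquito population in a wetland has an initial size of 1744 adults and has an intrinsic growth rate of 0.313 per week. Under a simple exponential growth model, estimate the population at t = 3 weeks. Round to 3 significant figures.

N(t) = N₀·e^(rt) = 1744 × e^(0.313×3) = 1744 × e^0.939.
e^0.939 ≈ 2.5574, so N ≈ 1744 × 2.5574 = 4460.15.

4460 adults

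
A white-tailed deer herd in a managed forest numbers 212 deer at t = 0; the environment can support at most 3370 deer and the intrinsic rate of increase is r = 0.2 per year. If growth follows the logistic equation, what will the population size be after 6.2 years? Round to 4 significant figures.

A = (K − N₀)/N₀ = (3370 − 212)/212 = 14.896.
N(t) = K/(1 + A·e^(−rt)) = 3370/(1 + 14.896×e^(−0.2×6.2)).
e^(−1.24) = 0.28938; denominator = 1 + 14.896×0.28938 = 5.3107.
N = 3370/5.3107 = 634.564.

634.6 deer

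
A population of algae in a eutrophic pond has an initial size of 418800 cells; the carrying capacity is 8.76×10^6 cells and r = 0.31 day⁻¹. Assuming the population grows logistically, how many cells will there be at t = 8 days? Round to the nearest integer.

A = (K − N₀)/N₀ = (8.76×10^6 − 418800)/418800 = 19.917.
N(t) = K/(1 + A·e^(−rt)) = 8.76×10^6/(1 + 19.917×e^(−0.31×8)).
e^(−2.48) = 0.083743; denominator = 1 + 19.917×0.083743 = 2.6679.
N = 8.76×10^6/2.6679 = 3.283474×10^6.

3283474 cells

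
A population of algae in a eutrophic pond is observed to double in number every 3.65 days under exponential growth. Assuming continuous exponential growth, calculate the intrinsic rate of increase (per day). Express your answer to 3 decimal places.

r = ln(2)/t_d = 0.6931/3.65 = 0.1899.

0.190 per day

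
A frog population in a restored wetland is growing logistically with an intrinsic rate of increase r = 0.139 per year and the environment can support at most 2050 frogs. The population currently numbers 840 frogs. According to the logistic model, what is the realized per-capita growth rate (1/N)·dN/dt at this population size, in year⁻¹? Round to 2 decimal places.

0.08 per year

(1/N)·dN/dt = r(1 − N/K) = 0.139 × (1 − 840/2050).
= 0.139 × 0.59024 = 0.082044.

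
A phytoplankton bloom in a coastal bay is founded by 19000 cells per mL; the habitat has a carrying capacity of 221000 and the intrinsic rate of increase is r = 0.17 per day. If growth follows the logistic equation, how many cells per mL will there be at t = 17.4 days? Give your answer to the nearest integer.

142395 cells per mL

A = (K − N₀)/N₀ = (221000 − 19000)/19000 = 10.632.
N(t) = K/(1 + A·e^(−rt)) = 221000/(1 + 10.632×e^(−0.17×17.4)).
e^(−2.958) = 0.051923; denominator = 1 + 10.632×0.051923 = 1.552.
N = 221000/1.552 = 142395.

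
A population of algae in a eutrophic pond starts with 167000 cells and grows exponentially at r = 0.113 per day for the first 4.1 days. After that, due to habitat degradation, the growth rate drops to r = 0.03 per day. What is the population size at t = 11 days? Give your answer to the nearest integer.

326456 cells

Phase 1: N(4.1) = 167000·e^(0.113×4.1) = 167000·e^0.4633 = 265415.
Phase 2 runs for 11 − 4.1 = 6.9 days at r = 0.03.
N(11) = 265415·e^(0.03×6.9) = 265415·e^0.207 = 326456.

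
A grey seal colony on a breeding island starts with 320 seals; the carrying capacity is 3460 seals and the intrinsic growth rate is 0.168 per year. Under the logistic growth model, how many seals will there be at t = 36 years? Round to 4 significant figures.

3382 seals

A = (K − N₀)/N₀ = (3460 − 320)/320 = 9.8125.
N(t) = K/(1 + A·e^(−rt)) = 3460/(1 + 9.8125×e^(−0.168×36)).
e^(−6.048) = 0.0023626; denominator = 1 + 9.8125×0.0023626 = 1.0232.
N = 3460/1.0232 = 3381.6.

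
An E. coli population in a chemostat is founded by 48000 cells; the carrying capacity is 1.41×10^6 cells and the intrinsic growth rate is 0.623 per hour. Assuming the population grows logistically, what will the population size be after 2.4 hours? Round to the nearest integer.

191530 cells

A = (K − N₀)/N₀ = (1.41×10^6 − 48000)/48000 = 28.375.
N(t) = K/(1 + A·e^(−rt)) = 1.41×10^6/(1 + 28.375×e^(−0.623×2.4)).
e^(−1.495) = 0.2242; denominator = 1 + 28.375×0.2242 = 7.3618.
N = 1.41×10^6/7.3618 = 191530.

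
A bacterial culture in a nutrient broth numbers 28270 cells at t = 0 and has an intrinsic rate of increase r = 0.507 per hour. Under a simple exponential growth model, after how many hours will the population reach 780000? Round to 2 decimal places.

6.54 hours

Set N₀·e^(rt) = 780000: e^(0.507·t) = 780000/28270 = 27.591.
0.507·t = ln(27.591) = 3.3175, so t = 3.3175/0.507 = 6.5434.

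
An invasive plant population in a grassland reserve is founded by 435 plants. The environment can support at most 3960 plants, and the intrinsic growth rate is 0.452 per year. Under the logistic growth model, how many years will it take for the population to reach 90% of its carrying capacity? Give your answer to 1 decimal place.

A = (K − N₀)/N₀ = (3960 − 435)/435 = 8.1034.
Solve 3960/(1 + 8.1034·e^(−0.452t)) = 3564: 1 + 8.1034·e^(−0.452t) = 1.1111, so e^(−0.452t) = 0.0137116.
−0.452·t = ln(0.0137116) = -4.2895, so t = 4.2895/0.452 = 9.4901.

9.5 years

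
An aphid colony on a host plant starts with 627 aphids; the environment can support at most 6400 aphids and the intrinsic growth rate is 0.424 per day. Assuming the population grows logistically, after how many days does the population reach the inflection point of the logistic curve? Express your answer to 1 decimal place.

5.2 days

Logistic growth is fastest at N = K/2 = 3200.
A = (K − N₀)/N₀ = 9.2073. Set K/(1 + A·e^(−rt)) = K/2 → A·e^(−rt) = 1.
e^(−0.424t) = 1/9.2073 = 0.108609, so t = ln(9.2073)/0.424 = 2.22/0.424 = 5.2359.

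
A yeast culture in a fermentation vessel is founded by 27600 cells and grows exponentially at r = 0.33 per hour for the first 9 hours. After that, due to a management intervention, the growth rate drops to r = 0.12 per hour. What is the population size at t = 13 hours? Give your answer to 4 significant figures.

Phase 1: N(9) = 27600·e^(0.33×9) = 27600·e^2.97 = 537977.
Phase 2 runs for 13 − 9 = 4 hours at r = 0.12.
N(13) = 537977·e^(0.12×4) = 537977·e^0.48 = 869411.

869400 cells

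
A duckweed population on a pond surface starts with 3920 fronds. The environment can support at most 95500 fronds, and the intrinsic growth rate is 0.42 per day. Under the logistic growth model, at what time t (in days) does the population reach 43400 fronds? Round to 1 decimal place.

A = (K − N₀)/N₀ = (95500 − 3920)/3920 = 23.362.
Solve 95500/(1 + 23.362·e^(−0.42t)) = 43400: 1 + 23.362·e^(−0.42t) = 2.2005, so e^(−0.42t) = 0.0513847.
−0.42·t = ln(0.0513847) = -2.9684, so t = 2.9684/0.42 = 7.0677.

7.1 days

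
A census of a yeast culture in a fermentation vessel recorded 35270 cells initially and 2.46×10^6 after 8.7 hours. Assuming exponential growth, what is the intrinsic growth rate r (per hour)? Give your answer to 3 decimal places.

From N(t) = N₀·e^(rt): e^(r·8.7) = 2.46×10^6/35270 = 69.748.
r·8.7 = ln(69.748) = 4.2449, so r = 4.2449/8.7 = 0.48792.

0.488 per hour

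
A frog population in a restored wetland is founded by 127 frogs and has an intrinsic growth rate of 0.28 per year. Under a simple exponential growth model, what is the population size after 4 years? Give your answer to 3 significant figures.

389 frogs

N(t) = N₀·e^(rt) = 127 × e^(0.28×4) = 127 × e^1.12.
e^1.12 ≈ 3.0649, so N ≈ 127 × 3.0649 = 389.236.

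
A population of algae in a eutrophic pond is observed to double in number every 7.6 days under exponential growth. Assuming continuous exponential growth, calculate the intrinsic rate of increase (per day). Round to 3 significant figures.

0.0912 per day

r = ln(2)/t_d = 0.6931/7.6 = 0.091204.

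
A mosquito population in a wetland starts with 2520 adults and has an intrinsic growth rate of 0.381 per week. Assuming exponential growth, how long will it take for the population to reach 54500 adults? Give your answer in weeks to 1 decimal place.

8.1 weeks

Set N₀·e^(rt) = 54500: e^(0.381·t) = 54500/2520 = 21.627.
0.381·t = ln(21.627) = 3.0739, so t = 3.0739/0.381 = 8.0681.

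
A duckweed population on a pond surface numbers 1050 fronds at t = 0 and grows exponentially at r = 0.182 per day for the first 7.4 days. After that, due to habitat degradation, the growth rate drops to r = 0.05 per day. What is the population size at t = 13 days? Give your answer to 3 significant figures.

Phase 1: N(7.4) = 1050·e^(0.182×7.4) = 1050·e^1.347 = 4037.36.
Phase 2 runs for 13 − 7.4 = 5.6 days at r = 0.05.
N(13) = 4037.36·e^(0.05×5.6) = 4037.36·e^0.28 = 5341.95.

5340 fronds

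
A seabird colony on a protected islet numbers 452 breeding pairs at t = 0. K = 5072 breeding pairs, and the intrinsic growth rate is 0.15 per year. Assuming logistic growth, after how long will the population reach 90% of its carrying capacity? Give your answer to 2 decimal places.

A = (K − N₀)/N₀ = (5072 − 452)/452 = 10.221.
Solve 5072/(1 + 10.221·e^(−0.15t)) = 4564.8: 1 + 10.221·e^(−0.15t) = 1.1111, so e^(−0.15t) = 0.0108706.
−0.15·t = ln(0.0108706) = -4.5217, so t = 4.5217/0.15 = 30.145.

30.14 years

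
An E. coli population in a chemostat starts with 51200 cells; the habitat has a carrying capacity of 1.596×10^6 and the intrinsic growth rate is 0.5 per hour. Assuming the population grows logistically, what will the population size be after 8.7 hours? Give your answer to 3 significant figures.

A = (K − N₀)/N₀ = (1.596×10^6 − 51200)/51200 = 30.172.
N(t) = K/(1 + A·e^(−rt)) = 1.596×10^6/(1 + 30.172×e^(−0.5×8.7)).
e^(−4.35) = 0.012907; denominator = 1 + 30.172×0.012907 = 1.3894.
N = 1.596×10^6/1.3894 = 1.148678×10^6.

1150000 cells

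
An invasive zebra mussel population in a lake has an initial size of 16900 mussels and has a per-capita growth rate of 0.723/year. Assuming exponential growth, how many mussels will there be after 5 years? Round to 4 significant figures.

627900 mussels

N(t) = N₀·e^(rt) = 16900 × e^(0.723×5) = 16900 × e^3.615.
e^3.615 ≈ 37.151, so N ≈ 16900 × 37.151 = 627858.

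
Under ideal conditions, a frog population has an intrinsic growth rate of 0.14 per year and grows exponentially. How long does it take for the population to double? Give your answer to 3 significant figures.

Doubling time t_d = ln(2)/r = 0.6931/0.14 = 4.9511.

4.95 years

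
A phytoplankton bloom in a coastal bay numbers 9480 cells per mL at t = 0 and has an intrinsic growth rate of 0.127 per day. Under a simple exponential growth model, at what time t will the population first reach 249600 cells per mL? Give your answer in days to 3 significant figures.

25.8 days

Set N₀·e^(rt) = 249600: e^(0.127·t) = 249600/9480 = 26.329.
0.127·t = ln(26.329) = 3.2707, so t = 3.2707/0.127 = 25.753.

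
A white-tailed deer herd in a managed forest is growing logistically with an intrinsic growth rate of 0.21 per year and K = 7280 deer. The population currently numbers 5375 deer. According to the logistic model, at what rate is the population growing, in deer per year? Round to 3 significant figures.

dN/dt = rN(1 − N/K) = 0.21 × 5375 × (1 − 5375/7280).
1 − 5375/7280 = 0.26168; dN/dt = 0.21 × 5375 × 0.26168 = 295.37.

295 deer per year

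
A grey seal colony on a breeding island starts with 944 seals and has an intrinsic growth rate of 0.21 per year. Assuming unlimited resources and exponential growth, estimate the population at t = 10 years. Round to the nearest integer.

N(t) = N₀·e^(rt) = 944 × e^(0.21×10) = 944 × e^2.1.
e^2.1 ≈ 8.1662, so N ≈ 944 × 8.1662 = 7708.86.

7709 seals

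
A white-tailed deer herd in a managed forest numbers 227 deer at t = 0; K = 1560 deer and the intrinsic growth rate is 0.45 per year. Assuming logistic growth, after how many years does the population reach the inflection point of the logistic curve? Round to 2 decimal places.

Logistic growth is fastest at N = K/2 = 780.
A = (K − N₀)/N₀ = 5.8722. Set K/(1 + A·e^(−rt)) = K/2 → A·e^(−rt) = 1.
e^(−0.45t) = 1/5.8722 = 0.170293, so t = ln(5.8722)/0.45 = 1.7702/0.45 = 3.9339.

3.93 years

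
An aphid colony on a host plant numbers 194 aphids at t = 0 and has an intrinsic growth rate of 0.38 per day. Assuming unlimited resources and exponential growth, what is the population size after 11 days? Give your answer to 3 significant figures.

N(t) = N₀·e^(rt) = 194 × e^(0.38×11) = 194 × e^4.18.
e^4.18 ≈ 65.366, so N ≈ 194 × 65.366 = 12681.

12700 aphids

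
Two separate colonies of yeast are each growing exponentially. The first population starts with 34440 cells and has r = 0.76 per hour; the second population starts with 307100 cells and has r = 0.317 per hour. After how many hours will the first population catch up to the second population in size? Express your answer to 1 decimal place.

Set 34440·e^(0.76t) = 307100·e^(0.317t).
e^((0.76 − 0.317)t) = 307100/34440 → e^(0.443·t) = 8.917.
0.443·t = ln(8.917) = 2.188, so t = 2.188/0.443 = 4.9389.

4.9 hours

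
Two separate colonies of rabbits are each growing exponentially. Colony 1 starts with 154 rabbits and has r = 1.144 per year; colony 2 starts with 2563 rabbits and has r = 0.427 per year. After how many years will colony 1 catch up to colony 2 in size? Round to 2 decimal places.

3.92 years

Set 154·e^(1.144t) = 2563·e^(0.427t).
e^((1.144 − 0.427)t) = 2563/154 → e^(0.717·t) = 16.643.
0.717·t = ln(16.643) = 2.812, so t = 2.812/0.717 = 3.9219.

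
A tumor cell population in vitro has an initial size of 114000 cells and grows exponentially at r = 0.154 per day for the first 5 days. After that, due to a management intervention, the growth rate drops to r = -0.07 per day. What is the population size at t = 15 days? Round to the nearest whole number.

Phase 1: N(5) = 114000·e^(0.154×5) = 114000·e^0.77 = 246213.
Phase 2 runs for 15 − 5 = 10 days at r = -0.07.
N(15) = 246213·e^(-0.07×10) = 246213·e^-0.7 = 122266.

122266 cells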